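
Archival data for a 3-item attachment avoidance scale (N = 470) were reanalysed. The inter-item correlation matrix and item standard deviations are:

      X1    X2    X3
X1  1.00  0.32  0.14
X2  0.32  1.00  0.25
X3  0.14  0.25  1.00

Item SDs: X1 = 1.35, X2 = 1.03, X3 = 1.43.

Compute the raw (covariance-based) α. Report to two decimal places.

α = 0.46

Σσ²ᵢ = 1.35² + 1.03² + 1.43² = 4.9283
Covariances σ_ij = r_ij · s_i · s_j:
  σ(X1,X2) = 0.32 × 1.35 × 1.03 = 0.4450
  σ(X1,X3) = 0.14 × 1.35 × 1.43 = 0.2703
  σ(X2,X3) = 0.25 × 1.03 × 1.43 = 0.3682
σ²_T = Σσ²ᵢ + 2·Σσ_ij = 4.9283 + 2 × 1.0835 = 7.0953
α = (3/2)·(1 − 4.9283/7.0953) = 0.46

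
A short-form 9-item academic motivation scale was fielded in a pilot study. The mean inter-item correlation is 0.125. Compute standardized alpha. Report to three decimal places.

Standardized α = k·r̄ / (1 + (k−1)·r̄) = 9 × 0.125 / (1 + 8 × 0.125)
  = 1.1250 / 2.0000 = 0.562

standardized alpha = 0.562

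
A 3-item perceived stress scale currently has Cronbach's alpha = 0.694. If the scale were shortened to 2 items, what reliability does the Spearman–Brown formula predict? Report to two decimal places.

Length factor m = 2/3 = 0.6667
α' = m·α / (1 − (1−m)·α)
   = 2/3 × 0.694 / (1 − (1 − 2/3) × 0.694)
   = 0.4627 / 0.7687 = 0.60

predicted reliability = 0.60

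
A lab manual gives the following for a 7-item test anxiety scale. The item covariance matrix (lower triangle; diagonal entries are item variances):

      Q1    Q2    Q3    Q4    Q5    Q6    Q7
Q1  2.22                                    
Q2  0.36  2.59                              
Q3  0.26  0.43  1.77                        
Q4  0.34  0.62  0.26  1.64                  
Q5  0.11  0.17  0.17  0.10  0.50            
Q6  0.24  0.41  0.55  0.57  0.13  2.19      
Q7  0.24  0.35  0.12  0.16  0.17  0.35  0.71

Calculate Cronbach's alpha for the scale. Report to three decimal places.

α = 0.598

sum of item variances = 2.22 + 2.59 + 1.77 + 1.64 + 0.50 + 2.19 + 0.71 = 11.62
Sum of the distinct covariances = 6.11
total variance = 11.62 + 2 × 6.11 = 23.84
α = (k/(k−1))·(1 − sum of item variances/total variance) = (7/6)·(1 − 11.62/23.84) = 0.598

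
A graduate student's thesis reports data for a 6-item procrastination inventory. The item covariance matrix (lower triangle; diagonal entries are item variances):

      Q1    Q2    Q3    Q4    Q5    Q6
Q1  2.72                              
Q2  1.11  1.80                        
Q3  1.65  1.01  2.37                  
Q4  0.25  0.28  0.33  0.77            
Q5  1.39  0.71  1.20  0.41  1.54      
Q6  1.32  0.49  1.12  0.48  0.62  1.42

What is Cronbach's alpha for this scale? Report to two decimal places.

Cronbach's alpha = 0.84

ΣVar(i) = 2.72 + 1.80 + 2.37 + 0.77 + 1.54 + 1.42 = 10.62
Sum of the distinct covariances = 12.37
Var(T) = 10.62 + 2 × 12.37 = 35.36
α = (k/(k−1))·(1 − ΣVar(i)/Var(T)) = (6/5)·(1 − 10.62/35.36) = 0.84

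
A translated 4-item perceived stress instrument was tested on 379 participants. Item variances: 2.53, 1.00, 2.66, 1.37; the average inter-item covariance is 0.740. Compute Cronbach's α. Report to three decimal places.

Σσ²ᵢ = 2.53 + 1.00 + 2.66 + 1.37 = 7.56
Sum of the 6 distinct covariances = 6 × 0.740 = 4.440
Var(T) = Σσ²ᵢ + 2·Σcov = 7.56 + 2 × 4.440 = 16.440
α = (4/3)·(1 − 7.56/16.440) = 0.720

Cronbach's α = 0.720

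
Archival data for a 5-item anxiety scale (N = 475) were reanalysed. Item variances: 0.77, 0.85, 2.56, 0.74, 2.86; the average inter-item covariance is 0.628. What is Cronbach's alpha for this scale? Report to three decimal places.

ΣVar(i) = 0.77 + 0.85 + 2.56 + 0.74 + 2.86 = 7.78
Sum of the 10 distinct covariances = 10 × 0.628 = 6.280
Var(T) = ΣVar(i) + 2·Σcov = 7.78 + 2 × 6.280 = 20.340
α = (5/4)·(1 − 7.78/20.340) = 0.772

α = 0.772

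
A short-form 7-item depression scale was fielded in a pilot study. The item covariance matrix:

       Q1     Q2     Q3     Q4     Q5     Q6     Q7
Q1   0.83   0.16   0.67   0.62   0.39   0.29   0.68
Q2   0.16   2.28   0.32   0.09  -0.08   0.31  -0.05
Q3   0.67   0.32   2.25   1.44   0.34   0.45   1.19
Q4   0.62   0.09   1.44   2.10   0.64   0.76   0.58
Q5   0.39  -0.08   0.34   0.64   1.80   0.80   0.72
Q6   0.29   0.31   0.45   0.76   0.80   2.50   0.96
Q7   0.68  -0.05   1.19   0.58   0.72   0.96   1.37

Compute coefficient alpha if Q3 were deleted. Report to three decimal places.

Remaining items: Q1, Q2, Q4, Q5, Q6, Q7 (k = 6).
Σσ²ᵢ = 0.83 + 2.28 + 2.10 + 1.80 + 2.50 + 1.37 = 10.88
σ²_T = 10.88 + 2 × 6.87 = 24.62
α (item deleted) = (6/5)·(1 − 10.88/24.62) = 0.670

α = 0.670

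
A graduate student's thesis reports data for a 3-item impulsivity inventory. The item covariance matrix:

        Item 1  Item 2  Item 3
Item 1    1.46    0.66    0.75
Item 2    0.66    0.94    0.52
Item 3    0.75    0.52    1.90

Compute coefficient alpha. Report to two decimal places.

Σσᵢ² = 1.46 + 0.94 + 1.90 = 4.30
Sum of off-diagonal covariances = 1.93
σ²_total = 4.30 + 2 × 1.93 = 8.16
α = (k/(k−1))·(1 − Σσᵢ²/σ²_total) = (3/2)·(1 − 4.30/8.16) = 0.71

α = 0.71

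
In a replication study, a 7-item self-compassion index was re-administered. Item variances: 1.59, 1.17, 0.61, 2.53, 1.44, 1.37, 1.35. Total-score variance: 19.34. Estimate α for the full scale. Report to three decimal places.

sum of item variances = 1.59 + 1.17 + 0.61 + 2.53 + 1.44 + 1.37 + 1.35 = 10.06
α = (k/(k−1))·(1 − sum of item variances/σ²_total) = (7/6)·(1 − 10.06/19.34) = 0.560

α = 0.560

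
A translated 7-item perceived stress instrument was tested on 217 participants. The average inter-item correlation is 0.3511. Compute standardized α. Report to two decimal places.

standardized α = 0.79

Standardized α = k·r̄ / (1 + (k−1)·r̄) = 7 × 0.3511 / (1 + 6 × 0.3511)
  = 2.4577 / 3.1066 = 0.79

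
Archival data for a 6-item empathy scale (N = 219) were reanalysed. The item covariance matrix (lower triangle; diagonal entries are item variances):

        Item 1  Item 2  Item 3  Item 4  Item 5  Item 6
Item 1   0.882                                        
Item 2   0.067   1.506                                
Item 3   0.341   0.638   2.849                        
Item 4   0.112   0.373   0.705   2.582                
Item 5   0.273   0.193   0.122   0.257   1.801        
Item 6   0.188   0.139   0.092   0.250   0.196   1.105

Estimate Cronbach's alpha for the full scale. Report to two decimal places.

α = 0.51

ΣVar(i) = 0.882 + 1.506 + 2.849 + 2.582 + 1.801 + 1.105 = 10.725
Sum of the distinct covariances = 3.946
Var(T) = 10.725 + 2 × 3.946 = 18.617
α = (k/(k−1))·(1 − ΣVar(i)/Var(T)) = (6/5)·(1 − 10.725/18.617) = 0.51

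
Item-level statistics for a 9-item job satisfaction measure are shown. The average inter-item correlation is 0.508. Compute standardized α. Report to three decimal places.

standardized α = 0.903

Standardized α = k·r̄ / (1 + (k−1)·r̄) = 9 × 0.508 / (1 + 8 × 0.508)
  = 4.5720 / 5.0640 = 0.903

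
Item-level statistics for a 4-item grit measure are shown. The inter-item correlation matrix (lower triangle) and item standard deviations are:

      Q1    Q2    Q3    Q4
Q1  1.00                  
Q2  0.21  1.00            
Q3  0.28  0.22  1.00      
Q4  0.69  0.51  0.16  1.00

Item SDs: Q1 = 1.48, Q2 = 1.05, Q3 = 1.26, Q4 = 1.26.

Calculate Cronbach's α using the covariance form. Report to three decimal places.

Σσ²ᵢ = 1.48² + 1.05² + 1.26² + 1.26² = 6.4681
Covariances σ_ij = r_ij · s_i · s_j:
  σ(Q1,Q2) = 0.21 × 1.48 × 1.05 = 0.3263
  σ(Q1,Q3) = 0.28 × 1.48 × 1.26 = 0.5221
  σ(Q1,Q4) = 0.69 × 1.48 × 1.26 = 1.2867
  σ(Q2,Q3) = 0.22 × 1.05 × 1.26 = 0.2911
  σ(Q2,Q4) = 0.51 × 1.05 × 1.26 = 0.6747
  σ(Q3,Q4) = 0.16 × 1.26 × 1.26 = 0.2540
σ²_T = Σσ²ᵢ + 2·Σσ_ij = 6.4681 + 2 × 3.3549 = 13.1779
α = (4/3)·(1 − 6.4681/13.1779) = 0.679

α = 0.679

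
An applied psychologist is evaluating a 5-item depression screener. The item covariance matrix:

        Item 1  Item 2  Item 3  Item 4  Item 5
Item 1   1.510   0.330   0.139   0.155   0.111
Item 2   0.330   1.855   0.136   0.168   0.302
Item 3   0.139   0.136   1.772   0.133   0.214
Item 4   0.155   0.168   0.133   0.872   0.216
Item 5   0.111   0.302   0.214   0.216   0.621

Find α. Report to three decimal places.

α = 0.456

Σσᵢ² = 1.510 + 1.855 + 1.772 + 0.872 + 0.621 = 6.630
Sum of the distinct covariances = 1.904
Var(T) = 6.630 + 2 × 1.904 = 10.438
α = (k/(k−1))·(1 − Σσᵢ²/Var(T)) = (5/4)·(1 − 6.630/10.438) = 0.456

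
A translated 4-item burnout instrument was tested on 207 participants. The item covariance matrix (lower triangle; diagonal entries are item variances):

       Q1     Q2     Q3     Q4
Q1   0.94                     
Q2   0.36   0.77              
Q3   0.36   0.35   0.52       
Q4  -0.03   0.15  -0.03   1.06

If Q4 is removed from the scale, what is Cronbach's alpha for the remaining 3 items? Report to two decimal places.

Remaining items: Q1, Q2, Q3 (k = 3).
sum of item variances = 0.94 + 0.77 + 0.52 = 2.23
total variance = 2.23 + 2 × 1.07 = 4.37
α (item deleted) = (3/2)·(1 − 2.23/4.37) = 0.73

Cronbach's alpha = 0.73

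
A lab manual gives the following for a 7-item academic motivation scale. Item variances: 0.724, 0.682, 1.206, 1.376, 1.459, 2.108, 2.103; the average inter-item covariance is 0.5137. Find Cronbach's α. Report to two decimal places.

Cronbach's α = 0.81

Σσ²ᵢ = 0.724 + 0.682 + 1.206 + 1.376 + 1.459 + 2.108 + 2.103 = 9.658
Sum of the 21 distinct covariances = 21 × 0.5137 = 10.7877
σ²_T = Σσ²ᵢ + 2·Σcov = 9.658 + 2 × 10.7877 = 31.2334
α = (7/6)·(1 − 9.658/31.2334) = 0.81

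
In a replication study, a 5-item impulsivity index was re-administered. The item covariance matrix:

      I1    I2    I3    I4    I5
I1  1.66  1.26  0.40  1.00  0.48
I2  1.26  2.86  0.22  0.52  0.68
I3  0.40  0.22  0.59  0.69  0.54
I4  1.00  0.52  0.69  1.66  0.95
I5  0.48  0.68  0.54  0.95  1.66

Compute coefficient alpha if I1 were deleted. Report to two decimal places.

Remaining items: I2, I3, I4, I5 (k = 4).
sum of item variances = 2.86 + 0.59 + 1.66 + 1.66 = 6.77
σ²_T = 6.77 + 2 × 3.60 = 13.97
α (item deleted) = (4/3)·(1 − 6.77/13.97) = 0.69

α = 0.69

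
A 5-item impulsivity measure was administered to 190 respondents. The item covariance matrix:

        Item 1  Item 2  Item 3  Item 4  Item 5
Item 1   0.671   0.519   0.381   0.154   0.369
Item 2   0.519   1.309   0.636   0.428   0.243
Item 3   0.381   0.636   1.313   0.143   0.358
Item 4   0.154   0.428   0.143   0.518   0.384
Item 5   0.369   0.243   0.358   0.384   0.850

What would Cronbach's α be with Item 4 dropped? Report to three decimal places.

α = 0.730

Remaining items: Item 1, Item 2, Item 3, Item 5 (k = 4).
Σσ²ᵢ = 0.671 + 1.309 + 1.313 + 0.850 = 4.143
σ²_T = 4.143 + 2 × 2.506 = 9.155
α (item deleted) = (4/3)·(1 − 4.143/9.155) = 0.730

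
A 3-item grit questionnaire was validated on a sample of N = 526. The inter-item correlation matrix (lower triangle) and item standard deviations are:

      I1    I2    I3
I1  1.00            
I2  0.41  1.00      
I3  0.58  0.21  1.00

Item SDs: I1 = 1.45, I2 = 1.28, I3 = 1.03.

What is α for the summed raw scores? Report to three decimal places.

Σσ²ᵢ = 1.45² + 1.28² + 1.03² = 4.8018
Covariances σ_ij = r_ij · s_i · s_j:
  σ(I1,I2) = 0.41 × 1.45 × 1.28 = 0.7610
  σ(I1,I3) = 0.58 × 1.45 × 1.03 = 0.8662
  σ(I2,I3) = 0.21 × 1.28 × 1.03 = 0.2769
σ²_T = Σσ²ᵢ + 2·Σσ_ij = 4.8018 + 2 × 1.9041 = 8.6100
α = (3/2)·(1 − 4.8018/8.6100) = 0.663

α = 0.663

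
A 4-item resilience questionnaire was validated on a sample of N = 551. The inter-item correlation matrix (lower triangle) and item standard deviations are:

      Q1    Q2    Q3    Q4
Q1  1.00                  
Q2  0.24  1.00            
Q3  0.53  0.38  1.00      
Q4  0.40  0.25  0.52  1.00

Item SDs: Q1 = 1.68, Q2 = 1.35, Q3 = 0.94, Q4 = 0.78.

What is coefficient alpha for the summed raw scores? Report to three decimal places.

Σσ²ᵢ = 1.68² + 1.35² + 0.94² + 0.78² = 6.1369
Covariances σ_ij = r_ij · s_i · s_j:
  σ(Q1,Q2) = 0.24 × 1.68 × 1.35 = 0.5443
  σ(Q1,Q3) = 0.53 × 1.68 × 0.94 = 0.8370
  σ(Q1,Q4) = 0.40 × 1.68 × 0.78 = 0.5242
  σ(Q2,Q3) = 0.38 × 1.35 × 0.94 = 0.4822
  σ(Q2,Q4) = 0.25 × 1.35 × 0.78 = 0.2633
  σ(Q3,Q4) = 0.52 × 0.94 × 0.78 = 0.3813
σ²_T = Σσ²ᵢ + 2·Σσ_ij = 6.1369 + 2 × 3.0323 = 12.2015
α = (4/3)·(1 − 6.1369/12.2015) = 0.663

α = 0.663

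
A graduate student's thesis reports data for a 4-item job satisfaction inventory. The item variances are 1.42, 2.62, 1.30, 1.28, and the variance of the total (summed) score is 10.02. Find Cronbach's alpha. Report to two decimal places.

Σσ²ᵢ = 1.42 + 2.62 + 1.30 + 1.28 = 6.62
α = (k/(k−1))·(1 − Σσ²ᵢ/σ²_T) = (4/3)·(1 − 6.62/10.02) = 0.45

Cronbach's alpha = 0.45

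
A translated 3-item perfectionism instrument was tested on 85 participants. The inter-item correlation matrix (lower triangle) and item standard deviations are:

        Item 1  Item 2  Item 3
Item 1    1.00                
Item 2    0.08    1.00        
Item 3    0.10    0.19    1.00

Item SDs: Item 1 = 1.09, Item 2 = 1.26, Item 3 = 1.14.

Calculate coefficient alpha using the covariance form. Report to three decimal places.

coefficient alpha = 0.299

Σσ²ᵢ = 1.09² + 1.26² + 1.14² = 4.0753
Covariances σ_ij = r_ij · s_i · s_j:
  σ(Item 1,Item 2) = 0.08 × 1.09 × 1.26 = 0.1099
  σ(Item 1,Item 3) = 0.10 × 1.09 × 1.14 = 0.1243
  σ(Item 2,Item 3) = 0.19 × 1.26 × 1.14 = 0.2729
σ²_T = Σσ²ᵢ + 2·Σσ_ij = 4.0753 + 2 × 0.5071 = 5.0895
α = (3/2)·(1 − 4.0753/5.0895) = 0.299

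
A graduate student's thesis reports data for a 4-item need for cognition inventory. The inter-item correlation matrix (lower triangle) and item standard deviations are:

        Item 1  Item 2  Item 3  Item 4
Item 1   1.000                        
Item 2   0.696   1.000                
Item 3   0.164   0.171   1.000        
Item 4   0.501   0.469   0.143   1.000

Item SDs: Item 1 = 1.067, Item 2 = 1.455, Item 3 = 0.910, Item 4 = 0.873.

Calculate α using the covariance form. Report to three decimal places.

Σσ²ᵢ = 1.067² + 1.455² + 0.910² + 0.873² = 4.8457
Covariances σ_ij = r_ij · s_i · s_j:
  σ(Item 1,Item 2) = 0.696 × 1.067 × 1.455 = 1.0805
  σ(Item 1,Item 3) = 0.164 × 1.067 × 0.910 = 0.1592
  σ(Item 1,Item 4) = 0.501 × 1.067 × 0.873 = 0.4667
  σ(Item 2,Item 3) = 0.171 × 1.455 × 0.910 = 0.2264
  σ(Item 2,Item 4) = 0.469 × 1.455 × 0.873 = 0.5957
  σ(Item 3,Item 4) = 0.143 × 0.910 × 0.873 = 0.1136
σ²_T = Σσ²ᵢ + 2·Σσ_ij = 4.8457 + 2 × 2.6421 = 10.1299
α = (4/3)·(1 − 4.8457/10.1299) = 0.696

α = 0.696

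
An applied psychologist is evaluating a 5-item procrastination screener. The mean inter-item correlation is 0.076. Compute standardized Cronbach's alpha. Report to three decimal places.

standardized Cronbach's alpha = 0.291

Standardized α = k·r̄ / (1 + (k−1)·r̄) = 5 × 0.076 / (1 + 4 × 0.076)
  = 0.3800 / 1.3040 = 0.291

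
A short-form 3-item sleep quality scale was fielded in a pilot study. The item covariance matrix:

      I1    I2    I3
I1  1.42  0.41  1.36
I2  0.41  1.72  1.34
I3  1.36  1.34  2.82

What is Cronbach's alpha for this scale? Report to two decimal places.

α = 0.77

ΣVar(i) = 1.42 + 1.72 + 2.82 = 5.96
Σ_{i<j} σ_ij = 3.11
σ²_total = 5.96 + 2 × 3.11 = 12.18
α = (k/(k−1))·(1 − ΣVar(i)/σ²_total) = (3/2)·(1 − 5.96/12.18) = 0.77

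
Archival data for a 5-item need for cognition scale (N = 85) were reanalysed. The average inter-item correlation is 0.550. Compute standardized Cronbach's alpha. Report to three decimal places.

Standardized α = k·r̄ / (1 + (k−1)·r̄) = 5 × 0.550 / (1 + 4 × 0.550)
  = 2.7500 / 3.2000 = 0.859

standardized Cronbach's alpha = 0.859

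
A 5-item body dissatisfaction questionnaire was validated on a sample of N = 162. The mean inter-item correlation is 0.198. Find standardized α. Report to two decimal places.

α = 0.55

Standardized α = k·r̄ / (1 + (k−1)·r̄) = 5 × 0.198 / (1 + 4 × 0.198)
  = 0.9900 / 1.7920 = 0.55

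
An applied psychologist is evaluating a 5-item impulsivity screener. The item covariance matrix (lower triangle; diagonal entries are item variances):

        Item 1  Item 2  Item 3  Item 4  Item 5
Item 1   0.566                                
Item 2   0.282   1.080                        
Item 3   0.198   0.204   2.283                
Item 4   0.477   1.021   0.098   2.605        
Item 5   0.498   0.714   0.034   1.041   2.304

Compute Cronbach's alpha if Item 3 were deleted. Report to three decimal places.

Remaining items: Item 1, Item 2, Item 4, Item 5 (k = 4).
ΣVar(i) = 0.566 + 1.080 + 2.605 + 2.304 = 6.555
σ²_total = 6.555 + 2 × 4.033 = 14.621
α (item deleted) = (4/3)·(1 − 6.555/14.621) = 0.736

Cronbach's alpha = 0.736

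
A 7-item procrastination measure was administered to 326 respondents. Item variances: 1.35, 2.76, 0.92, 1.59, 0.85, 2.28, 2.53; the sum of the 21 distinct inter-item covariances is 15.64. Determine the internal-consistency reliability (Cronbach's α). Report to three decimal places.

ΣVar(i) = 1.35 + 2.76 + 0.92 + 1.59 + 0.85 + 2.28 + 2.53 = 12.28
Sum of distinct covariances = 15.64
total variance = ΣVar(i) + 2·Σcov = 12.28 + 2 × 15.64 = 43.56
α = (7/6)·(1 − 12.28/43.56) = 0.838

Cronbach's α = 0.838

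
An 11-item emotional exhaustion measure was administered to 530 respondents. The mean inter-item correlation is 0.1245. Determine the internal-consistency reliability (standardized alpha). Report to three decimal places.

standardized alpha = 0.610

Standardized α = k·r̄ / (1 + (k−1)·r̄) = 11 × 0.1245 / (1 + 10 × 0.1245)
  = 1.3695 / 2.2450 = 0.610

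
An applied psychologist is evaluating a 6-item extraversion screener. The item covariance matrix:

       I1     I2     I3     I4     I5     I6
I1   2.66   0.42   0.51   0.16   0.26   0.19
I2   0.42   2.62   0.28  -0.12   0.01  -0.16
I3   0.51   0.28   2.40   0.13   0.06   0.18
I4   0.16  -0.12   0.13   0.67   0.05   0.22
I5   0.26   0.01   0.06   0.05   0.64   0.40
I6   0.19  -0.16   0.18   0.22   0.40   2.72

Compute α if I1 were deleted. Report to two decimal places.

α = 0.24

Remaining items: I2, I3, I4, I5, I6 (k = 5).
sum of item variances = 2.62 + 2.40 + 0.67 + 0.64 + 2.72 = 9.05
Var(T) = 9.05 + 2 × 1.05 = 11.15
α (item deleted) = (5/4)·(1 − 9.05/11.15) = 0.24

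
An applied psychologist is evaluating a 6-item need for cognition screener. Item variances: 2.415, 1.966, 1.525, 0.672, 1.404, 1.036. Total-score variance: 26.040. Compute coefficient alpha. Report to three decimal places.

ΣVar(i) = 2.415 + 1.966 + 1.525 + 0.672 + 1.404 + 1.036 = 9.018
α = (k/(k−1))·(1 − ΣVar(i)/σ²_T) = (6/5)·(1 − 9.018/26.040) = 0.784

coefficient alpha = 0.784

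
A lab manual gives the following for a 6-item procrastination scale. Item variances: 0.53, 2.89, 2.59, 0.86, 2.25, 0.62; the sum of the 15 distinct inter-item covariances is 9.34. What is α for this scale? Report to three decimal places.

α = 0.789

ΣVar(i) = 0.53 + 2.89 + 2.59 + 0.86 + 2.25 + 0.62 = 9.74
Sum of distinct covariances = 9.34
total variance = ΣVar(i) + 2·Σcov = 9.74 + 2 × 9.34 = 28.42
α = (6/5)·(1 − 9.74/28.42) = 0.789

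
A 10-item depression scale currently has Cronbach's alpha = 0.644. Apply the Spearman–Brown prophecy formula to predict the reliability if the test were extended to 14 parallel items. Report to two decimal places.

predicted reliability = 0.72

Length factor m = 14/10 = 1.4000
α' = m·α / (1 + (m−1)·α)
   = 14/10 × 0.644 / (1 + (14/10 − 1) × 0.644)
   = 0.9016 / 1.2576 = 0.72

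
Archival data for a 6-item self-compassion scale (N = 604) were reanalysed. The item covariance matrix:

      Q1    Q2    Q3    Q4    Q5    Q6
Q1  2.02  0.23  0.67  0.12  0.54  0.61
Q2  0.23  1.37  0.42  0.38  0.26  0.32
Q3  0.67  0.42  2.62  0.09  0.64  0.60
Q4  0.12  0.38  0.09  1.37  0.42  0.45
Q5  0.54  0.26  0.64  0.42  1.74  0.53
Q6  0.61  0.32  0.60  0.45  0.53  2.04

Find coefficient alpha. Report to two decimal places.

coefficient alpha = 0.64

Σσᵢ² = 2.02 + 1.37 + 2.62 + 1.37 + 1.74 + 2.04 = 11.16
Σ_{i<j} σ_ij = 6.28
σ²_T = 11.16 + 2 × 6.28 = 23.72
α = (k/(k−1))·(1 − Σσᵢ²/σ²_T) = (6/5)·(1 − 11.16/23.72) = 0.64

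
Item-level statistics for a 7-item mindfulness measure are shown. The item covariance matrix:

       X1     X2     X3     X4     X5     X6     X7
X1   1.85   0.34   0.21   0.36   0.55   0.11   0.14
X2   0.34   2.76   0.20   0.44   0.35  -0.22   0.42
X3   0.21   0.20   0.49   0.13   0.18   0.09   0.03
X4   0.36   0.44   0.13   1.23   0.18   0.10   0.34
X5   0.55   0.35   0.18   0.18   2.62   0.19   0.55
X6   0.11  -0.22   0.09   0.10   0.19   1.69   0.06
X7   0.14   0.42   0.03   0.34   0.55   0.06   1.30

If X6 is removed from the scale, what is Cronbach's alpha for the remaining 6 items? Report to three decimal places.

Remaining items: X1, X2, X3, X4, X5, X7 (k = 6).
sum of item variances = 1.85 + 2.76 + 0.49 + 1.23 + 2.62 + 1.30 = 10.25
total variance = 10.25 + 2 × 4.42 = 19.09
α (item deleted) = (6/5)·(1 − 10.25/19.09) = 0.556

α = 0.556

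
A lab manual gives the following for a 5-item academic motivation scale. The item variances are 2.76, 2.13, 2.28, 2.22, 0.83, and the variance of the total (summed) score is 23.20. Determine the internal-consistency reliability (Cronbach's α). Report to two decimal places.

Cronbach's α = 0.70

Σσᵢ² = 2.76 + 2.13 + 2.28 + 2.22 + 0.83 = 10.22
α = (k/(k−1))·(1 − Σσᵢ²/σ²_T) = (5/4)·(1 − 10.22/23.20) = 0.70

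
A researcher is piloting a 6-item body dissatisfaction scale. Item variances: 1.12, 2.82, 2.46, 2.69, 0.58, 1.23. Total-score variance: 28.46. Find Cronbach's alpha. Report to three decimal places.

Σσᵢ² = 1.12 + 2.82 + 2.46 + 2.69 + 0.58 + 1.23 = 10.90
α = (k/(k−1))·(1 − Σσᵢ²/Var(T)) = (6/5)·(1 − 10.90/28.46) = 0.740

α = 0.740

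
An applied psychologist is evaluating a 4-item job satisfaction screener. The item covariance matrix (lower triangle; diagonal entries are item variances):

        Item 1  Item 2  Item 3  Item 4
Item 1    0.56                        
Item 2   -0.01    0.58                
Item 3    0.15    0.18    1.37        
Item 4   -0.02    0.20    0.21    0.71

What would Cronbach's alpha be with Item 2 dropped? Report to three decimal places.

Cronbach's alpha = 0.307

Remaining items: Item 1, Item 3, Item 4 (k = 3).
Σσᵢ² = 0.56 + 1.37 + 0.71 = 2.64
σ²_T = 2.64 + 2 × 0.34 = 3.32
α (item deleted) = (3/2)·(1 − 2.64/3.32) = 0.307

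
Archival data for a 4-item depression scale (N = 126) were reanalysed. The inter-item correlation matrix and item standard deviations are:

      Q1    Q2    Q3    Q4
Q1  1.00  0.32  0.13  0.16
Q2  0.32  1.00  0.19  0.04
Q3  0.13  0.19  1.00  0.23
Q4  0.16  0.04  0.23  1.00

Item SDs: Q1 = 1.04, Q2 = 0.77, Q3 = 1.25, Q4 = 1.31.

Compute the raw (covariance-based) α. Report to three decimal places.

α = 0.446

Σσ²ᵢ = 1.04² + 0.77² + 1.25² + 1.31² = 4.9531
Covariances σ_ij = r_ij · s_i · s_j:
  σ(Q1,Q2) = 0.32 × 1.04 × 0.77 = 0.2563
  σ(Q1,Q3) = 0.13 × 1.04 × 1.25 = 0.1690
  σ(Q1,Q4) = 0.16 × 1.04 × 1.31 = 0.2180
  σ(Q2,Q3) = 0.19 × 0.77 × 1.25 = 0.1829
  σ(Q2,Q4) = 0.04 × 0.77 × 1.31 = 0.0403
  σ(Q3,Q4) = 0.23 × 1.25 × 1.31 = 0.3766
σ²_T = Σσ²ᵢ + 2·Σσ_ij = 4.9531 + 2 × 1.2431 = 7.4393
α = (4/3)·(1 − 4.9531/7.4393) = 0.446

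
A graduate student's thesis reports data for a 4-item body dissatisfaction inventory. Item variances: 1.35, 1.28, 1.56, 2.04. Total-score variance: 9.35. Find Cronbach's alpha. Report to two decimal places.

α = 0.44

sum of item variances = 1.35 + 1.28 + 1.56 + 2.04 = 6.23
α = (k/(k−1))·(1 − sum of item variances/Var(T)) = (4/3)·(1 − 6.23/9.35) = 0.44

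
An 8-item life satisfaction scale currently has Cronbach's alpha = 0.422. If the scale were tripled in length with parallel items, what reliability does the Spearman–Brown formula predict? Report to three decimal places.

Length factor m = 3
α' = m·α / (1 + (m−1)·α)
   = 3 × 0.422 / (1 + (3 − 1) × 0.422)
   = 1.2660 / 1.8440 = 0.687

predicted reliability = 0.687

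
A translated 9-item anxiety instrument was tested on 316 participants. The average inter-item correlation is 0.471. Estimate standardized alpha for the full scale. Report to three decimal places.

Standardized α = k·r̄ / (1 + (k−1)·r̄) = 9 × 0.471 / (1 + 8 × 0.471)
  = 4.2390 / 4.7680 = 0.889

α = 0.889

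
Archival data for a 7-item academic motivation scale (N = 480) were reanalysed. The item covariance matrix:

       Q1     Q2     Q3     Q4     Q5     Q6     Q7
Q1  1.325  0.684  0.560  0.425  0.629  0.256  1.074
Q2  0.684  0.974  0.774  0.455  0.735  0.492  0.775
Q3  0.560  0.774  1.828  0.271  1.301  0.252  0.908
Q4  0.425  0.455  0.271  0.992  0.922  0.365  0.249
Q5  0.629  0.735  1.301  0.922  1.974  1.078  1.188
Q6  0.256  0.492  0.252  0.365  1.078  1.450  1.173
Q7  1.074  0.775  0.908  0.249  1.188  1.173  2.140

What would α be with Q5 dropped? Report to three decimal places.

α = 0.800

Remaining items: Q1, Q2, Q3, Q4, Q6, Q7 (k = 6).
Σσᵢ² = 1.325 + 0.974 + 1.828 + 0.992 + 1.450 + 2.140 = 8.709
σ²_T = 8.709 + 2 × 8.713 = 26.135
α (item deleted) = (6/5)·(1 − 8.709/26.135) = 0.800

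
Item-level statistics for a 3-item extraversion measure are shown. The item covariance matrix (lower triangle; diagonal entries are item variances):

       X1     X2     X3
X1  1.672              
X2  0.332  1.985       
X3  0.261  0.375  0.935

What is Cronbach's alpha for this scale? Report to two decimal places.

α = 0.44

Σσ²ᵢ = 1.672 + 1.985 + 0.935 = 4.592
Sum of the distinct covariances = 0.968
σ²_total = 4.592 + 2 × 0.968 = 6.528
α = (k/(k−1))·(1 − Σσ²ᵢ/σ²_total) = (3/2)·(1 − 4.592/6.528) = 0.44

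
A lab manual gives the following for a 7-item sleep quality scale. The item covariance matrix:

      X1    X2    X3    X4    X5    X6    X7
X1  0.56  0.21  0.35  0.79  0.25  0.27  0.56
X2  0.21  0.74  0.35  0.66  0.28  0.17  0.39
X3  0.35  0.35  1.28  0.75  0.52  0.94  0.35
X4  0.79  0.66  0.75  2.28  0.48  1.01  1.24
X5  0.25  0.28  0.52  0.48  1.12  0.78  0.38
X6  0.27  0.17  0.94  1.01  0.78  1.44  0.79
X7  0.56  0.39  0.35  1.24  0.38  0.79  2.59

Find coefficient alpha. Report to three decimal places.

ΣVar(i) = 0.56 + 0.74 + 1.28 + 2.28 + 1.12 + 1.44 + 2.59 = 10.01
Sum of off-diagonal covariances = 11.52
σ²_T = 10.01 + 2 × 11.52 = 33.05
α = (k/(k−1))·(1 − ΣVar(i)/σ²_T) = (7/6)·(1 − 10.01/33.05) = 0.813

α = 0.813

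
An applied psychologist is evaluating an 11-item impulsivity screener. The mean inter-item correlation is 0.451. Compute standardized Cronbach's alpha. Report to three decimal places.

standardized Cronbach's alpha = 0.900

Standardized α = k·r̄ / (1 + (k−1)·r̄) = 11 × 0.451 / (1 + 10 × 0.451)
  = 4.9610 / 5.5100 = 0.900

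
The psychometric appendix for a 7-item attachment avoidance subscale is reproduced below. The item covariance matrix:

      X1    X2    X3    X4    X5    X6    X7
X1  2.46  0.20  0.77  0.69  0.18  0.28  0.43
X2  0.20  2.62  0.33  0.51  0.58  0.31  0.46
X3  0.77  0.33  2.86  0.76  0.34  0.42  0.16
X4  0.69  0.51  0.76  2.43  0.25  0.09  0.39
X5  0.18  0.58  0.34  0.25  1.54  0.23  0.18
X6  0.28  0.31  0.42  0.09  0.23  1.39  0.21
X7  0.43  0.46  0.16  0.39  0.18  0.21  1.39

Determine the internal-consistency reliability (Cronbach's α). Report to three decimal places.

α = 0.600

sum of item variances = 2.46 + 2.62 + 2.86 + 2.43 + 1.54 + 1.39 + 1.39 = 14.69
Sum of off-diagonal covariances = 7.77
σ²_T = 14.69 + 2 × 7.77 = 30.23
α = (k/(k−1))·(1 − sum of item variances/σ²_T) = (7/6)·(1 − 14.69/30.23) = 0.600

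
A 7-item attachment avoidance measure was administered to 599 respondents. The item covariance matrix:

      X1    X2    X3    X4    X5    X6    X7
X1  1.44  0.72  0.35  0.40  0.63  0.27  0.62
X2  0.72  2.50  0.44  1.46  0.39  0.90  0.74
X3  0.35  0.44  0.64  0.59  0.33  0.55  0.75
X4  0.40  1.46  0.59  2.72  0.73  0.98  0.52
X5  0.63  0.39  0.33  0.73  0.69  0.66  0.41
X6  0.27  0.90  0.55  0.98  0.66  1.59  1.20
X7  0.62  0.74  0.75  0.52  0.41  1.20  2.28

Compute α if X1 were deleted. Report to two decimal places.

Remaining items: X2, X3, X4, X5, X6, X7 (k = 6).
sum of item variances = 2.50 + 0.64 + 2.72 + 0.69 + 1.59 + 2.28 = 10.42
total variance = 10.42 + 2 × 10.65 = 31.72
α (item deleted) = (6/5)·(1 − 10.42/31.72) = 0.81

α = 0.81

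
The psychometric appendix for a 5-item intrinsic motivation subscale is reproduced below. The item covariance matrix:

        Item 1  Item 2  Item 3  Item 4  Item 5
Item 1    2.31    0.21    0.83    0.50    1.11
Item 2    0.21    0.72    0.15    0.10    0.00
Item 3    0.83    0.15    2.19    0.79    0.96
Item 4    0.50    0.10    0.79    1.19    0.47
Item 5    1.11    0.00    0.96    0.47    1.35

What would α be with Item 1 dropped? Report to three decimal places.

α = 0.634

Remaining items: Item 2, Item 3, Item 4, Item 5 (k = 4).
Σσᵢ² = 0.72 + 2.19 + 1.19 + 1.35 = 5.45
σ²_T = 5.45 + 2 × 2.47 = 10.39
α (item deleted) = (4/3)·(1 − 5.45/10.39) = 0.634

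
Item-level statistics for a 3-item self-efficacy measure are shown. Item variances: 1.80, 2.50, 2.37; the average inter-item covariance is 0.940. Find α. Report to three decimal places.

ΣVar(i) = 1.80 + 2.50 + 2.37 = 6.67
Sum of the 3 distinct covariances = 3 × 0.940 = 2.820
σ²_total = ΣVar(i) + 2·Σcov = 6.67 + 2 × 2.820 = 12.310
α = (3/2)·(1 − 6.67/12.310) = 0.687

α = 0.687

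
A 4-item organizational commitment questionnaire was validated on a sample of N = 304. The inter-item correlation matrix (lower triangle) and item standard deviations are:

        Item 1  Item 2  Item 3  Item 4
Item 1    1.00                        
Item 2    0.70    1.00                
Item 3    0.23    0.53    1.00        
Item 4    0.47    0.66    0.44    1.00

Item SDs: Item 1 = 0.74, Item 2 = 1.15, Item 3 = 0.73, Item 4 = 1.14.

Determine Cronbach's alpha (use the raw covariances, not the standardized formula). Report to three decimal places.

Σσ²ᵢ = 0.74² + 1.15² + 0.73² + 1.14² = 3.7026
Covariances σ_ij = r_ij · s_i · s_j:
  σ(Item 1,Item 2) = 0.70 × 0.74 × 1.15 = 0.5957
  σ(Item 1,Item 3) = 0.23 × 0.74 × 0.73 = 0.1242
  σ(Item 1,Item 4) = 0.47 × 0.74 × 1.14 = 0.3965
  σ(Item 2,Item 3) = 0.53 × 1.15 × 0.73 = 0.4449
  σ(Item 2,Item 4) = 0.66 × 1.15 × 1.14 = 0.8653
  σ(Item 3,Item 4) = 0.44 × 0.73 × 1.14 = 0.3662
σ²_T = Σσ²ᵢ + 2·Σσ_ij = 3.7026 + 2 × 2.7928 = 9.2882
α = (4/3)·(1 − 3.7026/9.2882) = 0.802

Cronbach's alpha = 0.802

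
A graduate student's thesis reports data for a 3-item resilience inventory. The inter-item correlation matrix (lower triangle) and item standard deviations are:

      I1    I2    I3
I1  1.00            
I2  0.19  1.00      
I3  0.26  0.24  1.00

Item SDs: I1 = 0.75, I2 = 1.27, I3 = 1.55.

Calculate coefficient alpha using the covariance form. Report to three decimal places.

Σσ²ᵢ = 0.75² + 1.27² + 1.55² = 4.5779
Covariances σ_ij = r_ij · s_i · s_j:
  σ(I1,I2) = 0.19 × 0.75 × 1.27 = 0.1810
  σ(I1,I3) = 0.26 × 0.75 × 1.55 = 0.3023
  σ(I2,I3) = 0.24 × 1.27 × 1.55 = 0.4724
σ²_T = Σσ²ᵢ + 2·Σσ_ij = 4.5779 + 2 × 0.9557 = 6.4893
α = (3/2)·(1 − 4.5779/6.4893) = 0.442

α = 0.442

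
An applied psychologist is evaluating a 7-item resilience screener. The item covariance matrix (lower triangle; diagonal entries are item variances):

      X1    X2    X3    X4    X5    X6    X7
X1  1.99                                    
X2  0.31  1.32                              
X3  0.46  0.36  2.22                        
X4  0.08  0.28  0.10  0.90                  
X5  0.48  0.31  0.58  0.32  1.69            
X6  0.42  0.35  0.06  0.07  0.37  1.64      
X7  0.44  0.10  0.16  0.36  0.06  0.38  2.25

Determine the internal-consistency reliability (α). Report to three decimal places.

Σσ²ᵢ = 1.99 + 1.32 + 2.22 + 0.90 + 1.69 + 1.64 + 2.25 = 12.01
Σ_{i<j} σ_ij = 6.05
σ²_T = 12.01 + 2 × 6.05 = 24.11
α = (k/(k−1))·(1 − Σσ²ᵢ/σ²_T) = (7/6)·(1 − 12.01/24.11) = 0.586

α = 0.586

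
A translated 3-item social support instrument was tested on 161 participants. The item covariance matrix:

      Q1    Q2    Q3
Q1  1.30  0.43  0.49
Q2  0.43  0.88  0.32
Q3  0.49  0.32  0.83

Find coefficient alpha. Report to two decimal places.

sum of item variances = 1.30 + 0.88 + 0.83 = 3.01
Sum of off-diagonal covariances = 1.24
σ²_T = 3.01 + 2 × 1.24 = 5.49
α = (k/(k−1))·(1 − sum of item variances/σ²_T) = (3/2)·(1 − 3.01/5.49) = 0.68

α = 0.68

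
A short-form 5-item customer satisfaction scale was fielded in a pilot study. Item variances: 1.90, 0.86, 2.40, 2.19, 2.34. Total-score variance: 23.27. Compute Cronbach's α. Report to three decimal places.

α = 0.729

ΣVar(i) = 1.90 + 0.86 + 2.40 + 2.19 + 2.34 = 9.69
α = (k/(k−1))·(1 − ΣVar(i)/Var(T)) = (5/4)·(1 − 9.69/23.27) = 0.729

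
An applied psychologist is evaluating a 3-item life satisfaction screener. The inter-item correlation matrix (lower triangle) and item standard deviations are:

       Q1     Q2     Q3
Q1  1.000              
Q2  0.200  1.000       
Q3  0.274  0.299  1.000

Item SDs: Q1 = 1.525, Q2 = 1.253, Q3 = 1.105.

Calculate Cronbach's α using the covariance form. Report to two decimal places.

Σσ²ᵢ = 1.525² + 1.253² + 1.105² = 5.1167
Covariances σ_ij = r_ij · s_i · s_j:
  σ(Q1,Q2) = 0.200 × 1.525 × 1.253 = 0.3822
  σ(Q1,Q3) = 0.274 × 1.525 × 1.105 = 0.4617
  σ(Q2,Q3) = 0.299 × 1.253 × 1.105 = 0.4140
σ²_T = Σσ²ᵢ + 2·Σσ_ij = 5.1167 + 2 × 1.2579 = 7.6325
α = (3/2)·(1 − 5.1167/7.6325) = 0.49

α = 0.49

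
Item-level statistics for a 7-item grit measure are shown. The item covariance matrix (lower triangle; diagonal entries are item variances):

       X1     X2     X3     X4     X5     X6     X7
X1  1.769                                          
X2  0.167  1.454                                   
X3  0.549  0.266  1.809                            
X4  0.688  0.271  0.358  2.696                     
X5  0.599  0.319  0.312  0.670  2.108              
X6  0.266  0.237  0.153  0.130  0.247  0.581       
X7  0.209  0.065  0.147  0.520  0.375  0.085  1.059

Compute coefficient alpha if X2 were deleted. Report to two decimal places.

Remaining items: X1, X3, X4, X5, X6, X7 (k = 6).
sum of item variances = 1.769 + 1.809 + 2.696 + 2.108 + 0.581 + 1.059 = 10.022
Var(T) = 10.022 + 2 × 5.308 = 20.638
α (item deleted) = (6/5)·(1 − 10.022/20.638) = 0.62

α = 0.62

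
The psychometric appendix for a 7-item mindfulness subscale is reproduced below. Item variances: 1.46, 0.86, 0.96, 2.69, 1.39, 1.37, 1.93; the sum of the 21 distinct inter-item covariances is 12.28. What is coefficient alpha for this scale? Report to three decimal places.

ΣVar(i) = 1.46 + 0.86 + 0.96 + 2.69 + 1.39 + 1.37 + 1.93 = 10.66
Sum of distinct covariances = 12.28
σ²_total = ΣVar(i) + 2·Σcov = 10.66 + 2 × 12.28 = 35.22
α = (7/6)·(1 − 10.66/35.22) = 0.814

α = 0.814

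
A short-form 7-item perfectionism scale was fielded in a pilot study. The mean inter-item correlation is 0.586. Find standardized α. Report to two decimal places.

Standardized α = k·r̄ / (1 + (k−1)·r̄) = 7 × 0.586 / (1 + 6 × 0.586)
  = 4.1020 / 4.5160 = 0.91

standardized α = 0.91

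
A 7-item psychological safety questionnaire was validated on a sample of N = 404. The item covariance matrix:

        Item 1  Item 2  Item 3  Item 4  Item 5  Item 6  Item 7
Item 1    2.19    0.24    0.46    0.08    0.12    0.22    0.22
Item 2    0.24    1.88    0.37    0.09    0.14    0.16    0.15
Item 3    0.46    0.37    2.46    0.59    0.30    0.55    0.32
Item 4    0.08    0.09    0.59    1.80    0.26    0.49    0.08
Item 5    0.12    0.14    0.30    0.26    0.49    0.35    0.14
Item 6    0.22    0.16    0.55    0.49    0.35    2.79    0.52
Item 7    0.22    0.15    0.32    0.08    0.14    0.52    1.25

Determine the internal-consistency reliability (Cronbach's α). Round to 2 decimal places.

Σσᵢ² = 2.19 + 1.88 + 2.46 + 1.80 + 0.49 + 2.79 + 1.25 = 12.86
Σ_{i<j} σ_ij = 5.85
σ²_T = 12.86 + 2 × 5.85 = 24.56
α = (k/(k−1))·(1 − Σσᵢ²/σ²_T) = (7/6)·(1 − 12.86/24.56) = 0.56

Cronbach's α = 0.56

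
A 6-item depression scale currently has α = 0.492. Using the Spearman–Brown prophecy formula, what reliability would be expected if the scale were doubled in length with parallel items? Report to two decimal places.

predicted reliability = 0.66

Length factor m = 2
α' = m·α / (1 + (m−1)·α)
   = 2 × 0.492 / (1 + (2 − 1) × 0.492)
   = 0.9840 / 1.4920 = 0.66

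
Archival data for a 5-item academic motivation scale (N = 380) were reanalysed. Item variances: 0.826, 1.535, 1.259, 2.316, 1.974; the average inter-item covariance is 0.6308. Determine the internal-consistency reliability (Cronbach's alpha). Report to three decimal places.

Cronbach's alpha = 0.768

sum of item variances = 0.826 + 1.535 + 1.259 + 2.316 + 1.974 = 7.910
Sum of the 10 distinct covariances = 10 × 0.6308 = 6.3080
total variance = sum of item variances + 2·Σcov = 7.910 + 2 × 6.3080 = 20.5260
α = (5/4)·(1 − 7.910/20.5260) = 0.768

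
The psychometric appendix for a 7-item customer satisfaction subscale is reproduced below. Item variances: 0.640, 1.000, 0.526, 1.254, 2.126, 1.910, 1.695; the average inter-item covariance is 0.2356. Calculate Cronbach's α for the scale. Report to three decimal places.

α = 0.606

Σσᵢ² = 0.640 + 1.000 + 0.526 + 1.254 + 2.126 + 1.910 + 1.695 = 9.151
Sum of the 21 distinct covariances = 21 × 0.2356 = 4.9476
σ²_T = Σσᵢ² + 2·Σcov = 9.151 + 2 × 4.9476 = 19.0462
α = (7/6)·(1 − 9.151/19.0462) = 0.606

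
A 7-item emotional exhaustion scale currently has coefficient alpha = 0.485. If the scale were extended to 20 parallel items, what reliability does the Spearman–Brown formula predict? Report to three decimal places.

predicted reliability = 0.729

Length factor m = 20/7 = 2.8571
α' = m·α / (1 + (m−1)·α)
   = 20/7 × 0.485 / (1 + (20/7 − 1) × 0.485)
   = 1.3857 / 1.9007 = 0.729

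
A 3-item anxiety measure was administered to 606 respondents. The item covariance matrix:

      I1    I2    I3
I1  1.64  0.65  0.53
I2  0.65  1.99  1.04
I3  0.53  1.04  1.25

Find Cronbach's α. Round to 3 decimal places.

α = 0.715

sum of item variances = 1.64 + 1.99 + 1.25 = 4.88
Sum of off-diagonal covariances = 2.22
total variance = 4.88 + 2 × 2.22 = 9.32
α = (k/(k−1))·(1 − sum of item variances/total variance) = (3/2)·(1 − 4.88/9.32) = 0.715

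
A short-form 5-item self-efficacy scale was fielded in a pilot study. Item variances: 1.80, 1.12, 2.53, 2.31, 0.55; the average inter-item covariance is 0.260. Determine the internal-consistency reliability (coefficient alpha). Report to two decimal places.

Σσᵢ² = 1.80 + 1.12 + 2.53 + 2.31 + 0.55 = 8.31
Sum of the 10 distinct covariances = 10 × 0.260 = 2.600
σ²_T = Σσᵢ² + 2·Σcov = 8.31 + 2 × 2.600 = 13.510
α = (5/4)·(1 − 8.31/13.510) = 0.48

α = 0.48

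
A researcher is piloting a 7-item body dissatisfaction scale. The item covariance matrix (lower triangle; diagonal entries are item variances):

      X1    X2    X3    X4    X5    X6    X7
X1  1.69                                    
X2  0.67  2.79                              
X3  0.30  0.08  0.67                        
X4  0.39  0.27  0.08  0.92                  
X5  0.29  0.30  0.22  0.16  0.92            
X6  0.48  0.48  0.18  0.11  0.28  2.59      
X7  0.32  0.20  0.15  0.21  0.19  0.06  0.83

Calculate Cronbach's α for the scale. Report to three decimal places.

ΣVar(i) = 1.69 + 2.79 + 0.67 + 0.92 + 0.92 + 2.59 + 0.83 = 10.41
Σ_{i<j} σ_ij = 5.42
total variance = 10.41 + 2 × 5.42 = 21.25
α = (k/(k−1))·(1 − ΣVar(i)/total variance) = (7/6)·(1 − 10.41/21.25) = 0.595

α = 0.595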